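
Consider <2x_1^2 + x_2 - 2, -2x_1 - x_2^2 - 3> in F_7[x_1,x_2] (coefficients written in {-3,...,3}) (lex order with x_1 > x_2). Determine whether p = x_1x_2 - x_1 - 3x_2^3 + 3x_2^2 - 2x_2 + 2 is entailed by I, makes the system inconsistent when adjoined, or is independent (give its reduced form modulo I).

First compute the reduced Gröbner basis of I by Buchberger's algorithm.
f_1 = 2x_1^2 + x_2 - 2, LT = x_1^2.
f_2 = -2x_1 - x_2^2 - 3, LT = x_1.

S(f_1,f_2): lcm = x_1^2. S = 3x_1x_2^2 + 2x_1 - 3x_2 - 1.
  leading term x_1x_2^2: subtract (2x_2^2)·f_2 from 3x_1x_2^2 + 2x_1 - 3x_2 - 1 → 2x_1 + 2x_2^4 - x_2^2 - 3x_2 - 1
  leading term x_1: subtract (-1)·f_2 from 2x_1 + 2x_2^4 - x_2^2 - 3x_2 - 1 → 2x_2^4 - 2x_2^2 - 3x_2 + 3
  leading term x_2^4: no divisor's leading term divides it; move 2x_2^4 to the remainder.
  leading term x_2^2: no divisor's leading term divides it; move -2x_2^2 to the remainder.
  leading term x_2: no divisor's leading term divides it; move -3x_2 to the remainder.
  leading term 1: no divisor's leading term divides it; move 3 to the remainder.
  remainder 2x_2^4 - 2x_2^2 - 3x_2 + 3 ≠ 0; add h_3 = 2x_2^4 - 2x_2^2 - 3x_2 + 3 to the basis.

The other S-polynomials (S(f_1,h_3), S(f_2,h_3)) all reduce to 0 modulo the current basis, so we have a Gröbner basis.
Inter-reduce: drop elements whose leading term is divisible by another's, tail-reduce, and make monic.
Reduced Gröbner basis: {x_1 - 3x_2^2 - 2, x_2^4 - x_2^2 + 2x_2 - 2}.
Label its elements g_1 = x_1 - 3x_2^2 - 2, g_2 = x_2^4 - x_2^2 + 2x_2 - 2.

Reduce p = x_1x_2 - x_1 - 3x_2^3 + 3x_2^2 - 2x_2 + 2 modulo G:
  leading term x_1x_2: subtract (x_2)·g_1 from x_1x_2 - x_1 - 3x_2^3 + 3x_2^2 - 2x_2 + 2 → -x_1 + 3x_2^2 + 2
  leading term x_1: subtract (-1)·g_1 from -x_1 + 3x_2^2 + 2 → 0
  normal form = 0.
Since the normal form is 0, p ∈ I.

x_1x_2 - x_1 - 3x_2^3 + 3x_2^2 - 2x_2 + 2 lies in I (it reduces to 0).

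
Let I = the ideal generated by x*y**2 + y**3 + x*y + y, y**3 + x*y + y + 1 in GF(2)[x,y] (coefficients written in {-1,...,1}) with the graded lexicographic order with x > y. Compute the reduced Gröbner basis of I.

G = {y**3 + y**2 + x + y, x**2 + y**2 + x + y, x*y + y**2 + x + 1}

The reduced Gröbner basis is the canonical form of the ideal for this ordering.

f_1 = x*y**2 + y**3 + x*y + y, LT = x*y**2.
f_2 = y**3 + x*y + y + 1, LT = y**3.

S(f_1,f_2): lcm = x*y**3. S = y**4 + x**2*y + x*y**2 + x*y + y**2 + x.
  leading term y**4: subtract (y)·f_2 from y**4 + x**2*y + x*y**2 + x*y + y**2 + x → x**2*y + x*y + x + y
  leading term x**2*y: no divisor's leading term divides it; move x**2*y to the remainder.
  leading term x*y: no divisor's leading term divides it; move x*y to the remainder.
  leading term x: no divisor's leading term divides it; move x to the remainder.
  leading term y: no divisor's leading term divides it; move y to the remainder.
  remainder x**2*y + x*y + x + y ≠ 0; add g_3 = x**2*y + x*y + x + y to the basis.

S(f_1,g_3): lcm = x**2*y**2. S = x*y**3 + x**2*y + x*y**2 + y**2.
  leading term x*y**3: subtract (y)·f_1 from x*y**3 + x**2*y + x*y**2 + y**2 → y**4 + x**2*y
  leading term y**4: subtract (y)·f_2 from y**4 + x**2*y → x**2*y + x*y**2 + y**2 + y
  leading term x**2*y: subtract (1)·g_3 from x**2*y + x*y**2 + y**2 + y → x*y**2 + x*y + y**2 + x
  leading term x*y**2: subtract (1)·f_1 from x*y**2 + x*y + y**2 + x → y**3 + y**2 + x + y
  leading term y**3: subtract (1)·f_2 from y**3 + y**2 + x + y → x*y + y**2 + x + 1
  leading term x*y: no divisor's leading term divides it; move x*y to the remainder.
  leading term y**2: no divisor's leading term divides it; move y**2 to the remainder.
  leading term x: no divisor's leading term divides it; move x to the remainder.
  leading term 1: no divisor's leading term divides it; move 1 to the remainder.
  remainder x*y + y**2 + x + 1 ≠ 0; add g_4 = x*y + y**2 + x + 1 to the basis.

S(g_3,g_4): lcm = x**2*y. S = x*y**2 + x**2 + x*y + y.
  leading term x*y**2: subtract (1)·f_1 from x*y**2 + x**2 + x*y + y → y**3 + x**2
  leading term y**3: subtract (1)·f_2 from y**3 + x**2 → x**2 + x*y + y + 1
  leading term x**2: no divisor's leading term divides it; move x**2 to the remainder.
  leading term x*y: subtract (1)·g_4 from x*y + y + 1 → y**2 + x + y
  leading term y**2: no divisor's leading term divides it; move y**2 to the remainder.
  leading term x: no divisor's leading term divides it; move x to the remainder.
  leading term y: no divisor's leading term divides it; move y to the remainder.
  remainder x**2 + y**2 + x + y ≠ 0; add g_5 = x**2 + y**2 + x + y to the basis.

The other S-polynomials (S(f_2,g_3), S(f_1,g_4), S(f_2,g_4), S(f_1,g_5), S(f_2,g_5), S(g_3,g_5), S(g_4,g_5)) all reduce to 0 modulo the current basis, so we have a Gröbner basis.
Inter-reduce: drop elements whose leading term is divisible by another's, tail-reduce, and make monic.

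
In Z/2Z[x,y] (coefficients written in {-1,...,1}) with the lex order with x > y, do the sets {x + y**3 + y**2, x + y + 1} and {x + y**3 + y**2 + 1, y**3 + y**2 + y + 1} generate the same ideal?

No, the ideals differ.

For a fixed monomial order, each ideal has a unique reduced Gröbner basis; comparing bases decides equality.
Buchberger on the first generating set:
f_1 = x + y**3 + y**2, LT = x.
f_2 = x + y + 1, LT = x.

S(f_1,f_2): lcm = x. S = y**3 + y**2 + y + 1.
  reduce S modulo (f_1, f_2):
  remainder y**3 + y**2 + y + 1 ≠ 0; add g_3 = y**3 + y**2 + y + 1 to the basis.

The other S-polynomials (S(f_1,g_3), S(f_2,g_3)) all reduce to 0 modulo the current basis, so we have a Gröbner basis.
Inter-reduce: drop elements whose leading term is divisible by another's, tail-reduce, and make monic.
Reduced Gröbner basis: {x + y + 1, y**3 + y**2 + y + 1}.

Buchberger on the second generating set:
h_1 = x + y**3 + y**2 + 1, LT = x.
h_2 = y**3 + y**2 + y + 1, LT = y**3.

The S-polynomials (S(h_1,h_2)) all reduce to 0 modulo the current basis, so we have a Gröbner basis.
Inter-reduce: drop elements whose leading term is divisible by another's, tail-reduce, and make monic.
Reduced Gröbner basis: {x + y, y**3 + y**2 + y + 1}.

Since the reduced bases disagree, the two ideals are not the same.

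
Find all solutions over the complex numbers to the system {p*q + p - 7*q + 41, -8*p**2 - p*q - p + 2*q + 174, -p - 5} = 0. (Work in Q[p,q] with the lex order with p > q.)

Compute a lex Gröbner basis by Buchberger's algorithm.
f_1 = p*q + p - 7*q + 41, LT = p*q.
f_2 = -8*p**2 - p*q - p + 2*q + 174, LT = p**2.
f_3 = -p - 5, LT = p.

S(f_1,f_2): lcm = p**2*q. S = p**2 - 1/8*p*q**2 - 57/8*p*q + 41*p + 1/4*q**2 + 87/4*q.
  leading term p**2: subtract (-1/8)·f_2 from p**2 - 1/8*p*q**2 - 57/8*p*q + 41*p + 1/4*q**2 + 87/4*q → -1/8*p*q**2 - 29/4*p*q + 327/8*p + 1/4*q**2 + 22*q + 87/4
  leading term p*q**2: subtract (-1/8*q)·f_1 from -1/8*p*q**2 - 29/4*p*q + 327/8*p + 1/4*q**2 + 22*q + 87/4 → -57/8*p*q + 327/8*p - 5/8*q**2 + 217/8*q + 87/4
  leading term p*q: subtract (-57/8)·f_1 from -57/8*p*q + 327/8*p - 5/8*q**2 + 217/8*q + 87/4 → 48*p - 5/8*q**2 - 91/4*q + 2511/8
  leading term p: subtract (-48)·f_3 from 48*p - 5/8*q**2 - 91/4*q + 2511/8 → -5/8*q**2 - 91/4*q + 591/8
  leading term q**2: no divisor's leading term divides it; move -5/8*q**2 to the remainder.
  leading term q: no divisor's leading term divides it; move -91/4*q to the remainder.
  leading term 1: no divisor's leading term divides it; move 591/8 to the remainder.
  remainder -5/8*q**2 - 91/4*q + 591/8 ≠ 0; add h_4 = -5/8*q**2 - 91/4*q + 591/8 to the basis.

S(f_1,f_3): lcm = p*q. S = p - 12*q + 41.
  leading term p: subtract (-1)·f_3 from p - 12*q + 41 → -12*q + 36
  leading term q: no divisor's leading term divides it; move -12*q to the remainder.
  leading term 1: no divisor's leading term divides it; move 36 to the remainder.
  remainder -12*q + 36 ≠ 0; add h_5 = -12*q + 36 to the basis.

The other S-polynomials (S(f_2,f_3), S(f_1,h_4), S(f_2,h_4), S(f_3,h_4), S(f_1,h_5), S(f_2,h_5), S(f_3,h_5), S(h_4,h_5)) all reduce to 0 modulo the current basis, so we have a Gröbner basis.
Inter-reduce: drop elements whose leading term is divisible by another's, tail-reduce, and make monic.
Reduced Gröbner basis: {p + 5, q - 3}.

Elimination: the polynomial q - 3 lies in the elimination ideal for q, so q ∈ {3}. For each such q, the remaining basis elements (now univariate) give the rest of the solution.
  q = 3: the earlier basis element becomes p + 5 = 0, giving p = -5 — point (-5, 3).
Check: every point annihilates each of the original generators.
This is the nonlinear analogue of row-reducing a linear system.

{(-5, 3)}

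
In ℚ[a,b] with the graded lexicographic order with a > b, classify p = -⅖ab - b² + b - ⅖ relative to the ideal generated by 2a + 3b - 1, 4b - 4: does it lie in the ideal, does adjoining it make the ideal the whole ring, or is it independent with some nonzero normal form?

-⅖ab - b² + b - ⅖ lies in I (it reduces to 0).

First compute the reduced Gröbner basis of I by Buchberger's algorithm.
f_1 = 2a + 3b - 1, LT = a.
f_2 = 4b - 4, LT = b.

The S-polynomials (S(f_1,f_2)) all reduce to 0 modulo the current basis, so we have a Gröbner basis.
Inter-reduce: drop elements whose leading term is divisible by another's, tail-reduce, and make monic.
Reduced Gröbner basis: {a + 1, b - 1}.
Label its elements g_1 = a + 1, g_2 = b - 1.

Reduce p = -⅖ab - b² + b - ⅖ modulo G:
  leading term ab: subtract (-⅖b)·g_1 from -⅖ab - b² + b - ⅖ → -b² + 7/5b - ⅖
  leading term b²: subtract (-b)·g_2 from -b² + 7/5b - ⅖ → ⅖b - ⅖
  leading term b: subtract (⅖)·g_2 from ⅖b - ⅖ → 0
  normal form = 0.
Since the normal form is 0, p ∈ I.

The remainder on division by a Gröbner basis is unique — it is the normal form.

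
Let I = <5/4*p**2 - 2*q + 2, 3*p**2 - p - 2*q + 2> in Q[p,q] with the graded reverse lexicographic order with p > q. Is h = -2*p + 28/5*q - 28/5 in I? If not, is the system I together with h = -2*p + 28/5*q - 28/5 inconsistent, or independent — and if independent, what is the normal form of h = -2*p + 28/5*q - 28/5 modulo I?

-2*p + 28/5*q - 28/5 lies in I (it reduces to 0).

First compute the reduced Gröbner basis of I by Buchberger's algorithm.
f_1 = 5/4*p**2 - 2*q + 2, LT = p**2.
f_2 = 3*p**2 - p - 2*q + 2, LT = p**2.

S(f_1,f_2): lcm = p**2. S = 1/3*p - 14/15*q + 14/15.
  leading term p: no divisor's leading term divides it; move 1/3*p to the remainder.
  leading term q: no divisor's leading term divides it; move -14/15*q to the remainder.
  leading term 1: no divisor's leading term divides it; move 14/15 to the remainder.
  remainder 1/3*p - 14/15*q + 14/15 ≠ 0; add k_3 = 1/3*p - 14/15*q + 14/15 to the basis.

S(f_1,k_3): lcm = p**2. S = 14/5*p*q - 14/5*p - 8/5*q + 8/5.
  leading term p*q: subtract (42/5*q)·k_3 from 14/5*p*q - 14/5*p - 8/5*q + 8/5 → 196/25*q**2 - 14/5*p - 236/25*q + 8/5
  leading term q**2: no divisor's leading term divides it; move 196/25*q**2 to the remainder.
  leading term p: subtract (-42/5)·k_3 from -14/5*p - 236/25*q + 8/5 → -432/25*q + 236/25
  leading term q: no divisor's leading term divides it; move -432/25*q to the remainder.
  leading term 1: no divisor's leading term divides it; move 236/25 to the remainder.
  remainder 196/25*q**2 - 432/25*q + 236/25 ≠ 0; add k_4 = 196/25*q**2 - 432/25*q + 236/25 to the basis.

The other S-polynomials (S(f_2,k_3), S(f_1,k_4), S(f_2,k_4), S(k_3,k_4)) all reduce to 0 modulo the current basis, so we have a Gröbner basis.
Inter-reduce: drop elements whose leading term is divisible by another's, tail-reduce, and make monic.
Reduced Gröbner basis: {q**2 - 108/49*q + 59/49, p - 14/5*q + 14/5}.
Label its elements g_1 = q**2 - 108/49*q + 59/49, g_2 = p - 14/5*q + 14/5.

Reduce h = -2*p + 28/5*q - 28/5 modulo G:
  leading term p: subtract (-2)·g_2 from -2*p + 28/5*q - 28/5 → 0
  normal form = 0.
Since the normal form is 0, h ∈ I.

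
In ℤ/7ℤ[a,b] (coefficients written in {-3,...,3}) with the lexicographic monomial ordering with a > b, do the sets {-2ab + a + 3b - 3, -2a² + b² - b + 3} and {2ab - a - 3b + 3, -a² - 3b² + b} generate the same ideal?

No, the ideals differ.

For a fixed monomial order, each ideal has a unique reduced Gröbner basis; comparing bases decides equality.
Buchberger on the first generating set:
f_1 = -2ab + a + 3b - 3, LT = ab.
f_2 = -2a² + b² - b + 3, LT = a².

S(f_1,f_2): lcm = a²b. S = 3a² + 2ab - 2a - 3b³ + 3b² - 2b.
  reduce S modulo (f_1, f_2):
  remainder -a - 3b³ + b² + 3b - 2 ≠ 0; add g_3 = -a - 3b³ + b² + 3b - 2 to the basis.

S(f_1,g_3): lcm = ab. S = 3a - 3b⁴ + b³ + 3b² - 2.
  reduce S modulo (f_1, f_2, g_3):
  remainder -3b⁴ - b³ - b² + 2b - 1 ≠ 0; add g_4 = -3b⁴ - b³ - b² + 2b - 1 to the basis.

The other S-polynomials (S(f_2,g_3), S(f_1,g_4), S(f_2,g_4), S(g_3,g_4)) all reduce to 0 modulo the current basis, so we have a Gröbner basis.
Inter-reduce: drop elements whose leading term is divisible by another's, tail-reduce, and make monic.
Reduced Gröbner basis: {a + 3b³ - b² - 3b + 2, b⁴ - 2b³ - 2b² - 3b - 2}.

Buchberger on the second generating set:
h_1 = 2ab - a - 3b + 3, LT = ab.
h_2 = -a² - 3b² + b, LT = a².

S(h_1,h_2): lcm = a²b. S = 3a² + 2ab - 2a - 3b³ + b².
  reduce S modulo (h_1, h_2):
  remainder -a - 3b³ - b² - b - 3 ≠ 0; add k_3 = -a - 3b³ - b² - b - 3 to the basis.

S(h_1,k_3): lcm = ab. S = 3a - 3b⁴ - b³ - b² - b - 2.
  reduce S modulo (h_1, h_2, k_3):
  remainder -3b⁴ - 3b³ + 3b² + 3b + 3 ≠ 0; add k_4 = -3b⁴ - 3b³ + 3b² + 3b + 3 to the basis.

The other S-polynomials (S(h_2,k_3), S(h_1,k_4), S(h_2,k_4), S(k_3,k_4)) all reduce to 0 modulo the current basis, so we have a Gröbner basis.
Inter-reduce: drop elements whose leading term is divisible by another's, tail-reduce, and make monic.
Reduced Gröbner basis: {a + 3b³ + b² + b + 3, b⁴ + b³ - b² - b - 1}.

Since the reduced bases disagree, the two ideals are not the same.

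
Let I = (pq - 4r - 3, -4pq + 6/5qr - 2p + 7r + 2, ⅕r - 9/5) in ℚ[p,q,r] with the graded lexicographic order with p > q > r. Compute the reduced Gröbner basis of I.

f_1 = pq - 4r - 3, LT = pq.
f_2 = -4pq + 6/5qr - 2p + 7r + 2, LT = pq.
f_3 = ⅕r - 9/5, LT = r.

S(f_1,f_2): lcm = pq. S = 3/10qr - ½p - 9/4r - 5/2.
  reduce S modulo (f_1, f_2, f_3):
  remainder -½p + 27/10q - 91/4 ≠ 0; add g_4 = -½p + 27/10q - 91/4 to the basis.

S(f_1,g_4): lcm = pq. S = 27/5q² - 91/2q - 4r - 3.
  reduce S modulo (f_1, f_2, f_3, g_4):
  remainder 27/5q² - 91/2q - 39 ≠ 0; add g_5 = 27/5q² - 91/2q - 39 to the basis.

The other S-polynomials (S(f_1,f_3), S(f_2,f_3), S(f_2,g_4), S(f_3,g_4), S(f_1,g_5), S(f_2,g_5), S(f_3,g_5), S(g_4,g_5)) all reduce to 0 modulo the current basis, so we have a Gröbner basis.
Inter-reduce: drop elements whose leading term is divisible by another's, tail-reduce, and make monic.

G = {q² - 455/54q - 65/9, p - 27/5q + 91/2, r - 9}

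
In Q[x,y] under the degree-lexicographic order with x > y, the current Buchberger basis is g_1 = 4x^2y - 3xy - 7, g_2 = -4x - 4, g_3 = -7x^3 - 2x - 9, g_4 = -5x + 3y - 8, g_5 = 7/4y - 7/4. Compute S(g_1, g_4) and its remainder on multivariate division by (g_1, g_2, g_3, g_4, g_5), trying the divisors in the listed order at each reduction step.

S(g_1, g_4) = 3/5xy^2 - 47/20xy - 7/4; remainder on division = 0.

lcm(LM(g_1), LM(g_4)) = x^2y.
S = (lcm/LT(g_1))·g_1 − (lcm/LT(g_4))·g_4 = 3/5xy^2 - 47/20xy - 7/4.
Reduce S modulo (g_1, g_2, g_3, g_4, g_5) in that order:
  leading term xy^2: subtract (-3/20y^2)·g_2 from 3/5xy^2 - 47/20xy - 7/4 → -47/20xy - 3/5y^2 - 7/4
  leading term xy: subtract (47/80y)·g_2 from -47/20xy - 3/5y^2 - 7/4 → -3/5y^2 + 47/20y - 7/4
  leading term y^2: subtract (-12/35y)·g_5 from -3/5y^2 + 47/20y - 7/4 → 7/4y - 7/4
  leading term y: subtract (1)·g_5 from 7/4y - 7/4 → 0
The remainder is 0, so this S-polynomial contributes no new basis element.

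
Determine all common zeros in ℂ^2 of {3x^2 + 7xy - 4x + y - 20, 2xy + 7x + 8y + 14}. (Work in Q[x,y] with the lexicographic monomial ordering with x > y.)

Compute a lex Gröbner basis by Buchberger's algorithm.
f_1 = 3x^2 + 7xy - 4x + y - 20, LT = x^2.
f_2 = 2xy + 7x + 8y + 14, LT = xy.

S(f_1,f_2): lcm = x^2y. S = -7/2x^2 + 7/3xy^2 - 16/3xy - 7x + 1/3y^2 - 20/3y.
  leading term x^2: subtract (-7/6)·f_1 from -7/2x^2 + 7/3xy^2 - 16/3xy - 7x + 1/3y^2 - 20/3y → 7/3xy^2 + 17/6xy - 35/3x + 1/3y^2 - 11/2y - 70/3
  leading term xy^2: subtract (7/6y)·f_2 from 7/3xy^2 + 17/6xy - 35/3x + 1/3y^2 - 11/2y - 70/3 → -16/3xy - 35/3x - 9y^2 - 131/6y - 70/3
  leading term xy: subtract (-8/3)·f_2 from -16/3xy - 35/3x - 9y^2 - 131/6y - 70/3 → 7x - 9y^2 - 1/2y + 14
  leading term x: no divisor's leading term divides it; move 7x to the remainder.
  leading term y^2: no divisor's leading term divides it; move -9y^2 to the remainder.
  leading term y: no divisor's leading term divides it; move -1/2y to the remainder.
  leading term 1: no divisor's leading term divides it; move 14 to the remainder.
  remainder 7x - 9y^2 - 1/2y + 14 ≠ 0; add h_3 = 7x - 9y^2 - 1/2y + 14 to the basis.

S(f_2,h_3): lcm = xy. S = 7/2x + 9/7y^3 + 1/14y^2 + 2y + 7.
  leading term x: subtract (1/2)·h_3 from 7/2x + 9/7y^3 + 1/14y^2 + 2y + 7 → 9/7y^3 + 32/7y^2 + 9/4y
  leading term y^3: no divisor's leading term divides it; move 9/7y^3 to the remainder.
  leading term y^2: no divisor's leading term divides it; move 32/7y^2 to the remainder.
  leading term y: no divisor's leading term divides it; move 9/4y to the remainder.
  remainder 9/7y^3 + 32/7y^2 + 9/4y ≠ 0; add h_4 = 9/7y^3 + 32/7y^2 + 9/4y to the basis.

The other S-polynomials (S(f_1,h_3), S(f_1,h_4), S(f_2,h_4), S(h_3,h_4)) all reduce to 0 modulo the current basis, so we have a Gröbner basis.
Inter-reduce: drop elements whose leading term is divisible by another's, tail-reduce, and make monic.
Reduced Gröbner basis: {x - 9/7y^2 - 1/14y + 2, y^3 + 32/9y^2 + 7/4y}.

Since the basis is lex-ordered, y^3 + 32/9y^2 + 7/4y is univariate in y. Its roots are {0, -16/9 - sqrt(457)/18, -16/9 + sqrt(457)/18}. Back-substituting each root into the other basis elements fixes the other coordinates.
  y = 0: the earlier basis element becomes x + 2 = 0, giving x = -2 — point (-2, 0).
  y = -16/9 - sqrt(457)/18: the earlier basis element becomes x - sqrt(457)/4 - 15/4 = 0, giving x = 15/4 + sqrt(457)/4 — point (15/4 + sqrt(457)/4, -16/9 - sqrt(457)/18).
  y = -16/9 + sqrt(457)/18: the earlier basis element becomes x - 15/4 + sqrt(457)/4 = 0, giving x = 15/4 - sqrt(457)/4 — point (15/4 - sqrt(457)/4, -16/9 + sqrt(457)/18).

{(-2, 0), (15/4 + sqrt(457)/4, -16/9 - sqrt(457)/18), (15/4 - sqrt(457)/4, -16/9 + sqrt(457)/18)}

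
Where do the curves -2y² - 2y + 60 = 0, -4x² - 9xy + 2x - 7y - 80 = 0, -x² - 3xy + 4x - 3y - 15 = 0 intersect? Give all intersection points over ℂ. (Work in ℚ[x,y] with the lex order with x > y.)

Compute a lex Gröbner basis by Buchberger's algorithm.
f_1 = -2y² - 2y + 60, LT = y².
f_2 = -4x² - 9xy + 2x - 7y - 80, LT = x².
f_3 = -x² - 3xy + 4x - 3y - 15, LT = x².

S(f_2,f_3): lcm = x². S = -¾xy + 7/2x - 5/4y + 5.
  reduce S modulo (f_1, f_2, f_3):
  remainder -¾xy + 7/2x - 5/4y + 5 ≠ 0; add h_4 = -¾xy + 7/2x - 5/4y + 5 to the basis.

S(f_1,h_4): lcm = xy². S = 17/3xy - 30x - 5/3y² + 20/3y.
  reduce S modulo (f_1, f_2, f_3, h_4):
  remainder -32/9x - 10/9y - 110/9 ≠ 0; add h_5 = -32/9x - 10/9y - 110/9 to the basis.

S(f_2,h_4): lcm = x²y. S = 14/3x² + 9/4xy² - 13/6xy + 20/3x + 7/4y² + 20y.
  reduce S modulo (f_1, f_2, f_3, h_4, h_5):
  remainder 787/24y - 3935/24 ≠ 0; add h_6 = 787/24y - 3935/24 to the basis.

The other S-polynomials (S(f_1,f_2), S(f_1,f_3), S(f_3,h_4), S(f_1,h_5), S(f_2,h_5), S(f_3,h_5), S(h_4,h_5), S(f_1,h_6), S(f_2,h_6), S(f_3,h_6), S(h_4,h_6), S(h_5,h_6)) all reduce to 0 modulo the current basis, so we have a Gröbner basis.
Inter-reduce: drop elements whose leading term is divisible by another's, tail-reduce, and make monic.
Reduced Gröbner basis: {x + 5, y - 5}.

A lex Gröbner basis eliminates variables successively. Here y - 5 depends only on y, with roots {5}; lifting each root through the earlier basis elements recovers the full solutions.
  y = 5: the earlier basis element becomes x + 5 = 0, giving x = -5 — point (-5, 5).

{(-5, 5)}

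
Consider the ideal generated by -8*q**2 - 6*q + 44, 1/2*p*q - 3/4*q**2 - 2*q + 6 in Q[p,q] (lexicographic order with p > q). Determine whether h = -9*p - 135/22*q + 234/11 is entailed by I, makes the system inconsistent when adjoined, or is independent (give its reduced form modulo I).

-9*p - 135/22*q + 234/11 lies in I (it reduces to 0).

First compute the reduced Gröbner basis of I by Buchberger's algorithm.
f_1 = -8*q**2 - 6*q + 44, LT = q**2.
f_2 = 1/2*p*q - 3/4*q**2 - 2*q + 6, LT = p*q.

S(f_1,f_2): lcm = p*q**2. S = 3/4*p*q - 11/2*p + 3/2*q**3 + 4*q**2 - 12*q.
  leading term p*q: subtract (3/2)·f_2 from 3/4*p*q - 11/2*p + 3/2*q**3 + 4*q**2 - 12*q → -11/2*p + 3/2*q**3 + 41/8*q**2 - 9*q - 9
  leading term p: no divisor's leading term divides it; move -11/2*p to the remainder.
  leading term q**3: subtract (-3/16*q)·f_1 from 3/2*q**3 + 41/8*q**2 - 9*q - 9 → 4*q**2 - 3/4*q - 9
  leading term q**2: subtract (-1/2)·f_1 from 4*q**2 - 3/4*q - 9 → -15/4*q + 13
  leading term q: no divisor's leading term divides it; move -15/4*q to the remainder.
  leading term 1: no divisor's leading term divides it; move 13 to the remainder.
  remainder -11/2*p - 15/4*q + 13 ≠ 0; add k_3 = -11/2*p - 15/4*q + 13 to the basis.

The other S-polynomials (S(f_1,k_3), S(f_2,k_3)) all reduce to 0 modulo the current basis, so we have a Gröbner basis.
Inter-reduce: drop elements whose leading term is divisible by another's, tail-reduce, and make monic.
Reduced Gröbner basis: {p + 15/22*q - 26/11, q**2 + 3/4*q - 11/2}.
Label its elements g_1 = p + 15/22*q - 26/11, g_2 = q**2 + 3/4*q - 11/2.

Reduce h = -9*p - 135/22*q + 234/11 modulo G:
  leading term p: subtract (-9)·g_1 from -9*p - 135/22*q + 234/11 → 0
  normal form = 0.
Since the normal form is 0, h ∈ I.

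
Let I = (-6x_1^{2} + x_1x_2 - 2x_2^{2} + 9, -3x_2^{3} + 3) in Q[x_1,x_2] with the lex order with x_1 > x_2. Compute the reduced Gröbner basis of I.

f_1 = -6x_1^{2} + x_1x_2 - 2x_2^{2} + 9, LT = x_1^{2}.
f_2 = -3x_2^{3} + 3, LT = x_2^{3}.

The S-polynomials (S(f_1,f_2)) all reduce to 0 modulo the current basis, so we have a Gröbner basis.

G = {x_1^{2} - \tfrac{1}{6}x_1x_2 + \tfrac{1}{3}x_2^{2} - \tfrac{3}{2}, x_2^{3} - 1}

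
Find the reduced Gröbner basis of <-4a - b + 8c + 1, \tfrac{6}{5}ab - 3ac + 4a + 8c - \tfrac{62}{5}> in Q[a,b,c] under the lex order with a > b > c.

G = {a + \tfrac{1}{4}b - 2c - \tfrac{1}{4}, b^{2} - \tfrac{21}{2}bc + \tfrac{7}{3}b + 20c^{2} - \tfrac{305}{6}c + 38}

f_1 = -4a - b + 8c + 1, LT = a.
f_2 = \tfrac{6}{5}ab - 3ac + 4a + 8c - \tfrac{62}{5}, LT = ab.

S(f_1,f_2): lcm = ab. S = \tfrac{5}{2}ac - \tfrac{10}{3}a + \tfrac{1}{4}b^{2} - 2bc - \tfrac{1}{4}b - \tfrac{20}{3}c + \tfrac{31}{3}.
  leading term ac: subtract (-\tfrac{5}{8}c)·f_1 from \tfrac{5}{2}ac - \tfrac{10}{3}a + \tfrac{1}{4}b^{2} - 2bc - \tfrac{1}{4}b - \tfrac{20}{3}c + \tfrac{31}{3} → -\tfrac{10}{3}a + \tfrac{1}{4}b^{2} - \tfrac{21}{8}bc - \tfrac{1}{4}b + 5c^{2} - \tfrac{145}{24}c + \tfrac{31}{3}
  leading term a: subtract (\tfrac{5}{6})·f_1 from -\tfrac{10}{3}a + \tfrac{1}{4}b^{2} - \tfrac{21}{8}bc - \tfrac{1}{4}b + 5c^{2} - \tfrac{145}{24}c + \tfrac{31}{3} → \tfrac{1}{4}b^{2} - \tfrac{21}{8}bc + \tfrac{7}{12}b + 5c^{2} - \tfrac{305}{24}c + \tfrac{19}{2}
  leading term b^{2}: no divisor's leading term divides it; move \tfrac{1}{4}b^{2} to the remainder.
  leading term bc: no divisor's leading term divides it; move -\tfrac{21}{8}bc to the remainder.
  leading term b: no divisor's leading term divides it; move \tfrac{7}{12}b to the remainder.
  leading term c^{2}: no divisor's leading term divides it; move 5c^{2} to the remainder.
  leading term c: no divisor's leading term divides it; move -\tfrac{305}{24}c to the remainder.
  leading term 1: no divisor's leading term divides it; move \tfrac{19}{2} to the remainder.
  remainder \tfrac{1}{4}b^{2} - \tfrac{21}{8}bc + \tfrac{7}{12}b + 5c^{2} - \tfrac{305}{24}c + \tfrac{19}{2} ≠ 0; add g_3 = \tfrac{1}{4}b^{2} - \tfrac{21}{8}bc + \tfrac{7}{12}b + 5c^{2} - \tfrac{305}{24}c + \tfrac{19}{2} to the basis.

S(f_1,g_3): leading monomials are coprime, so the S-polynomial reduces to 0 (Buchberger's first criterion).
S(f_2,g_3): lcm = ab^{2}. S = 8abc + ab - 20ac^{2} + \tfrac{305}{6}ac - 38a + \tfrac{20}{3}bc - \tfrac{31}{3}b.
  leading term abc: subtract (-2bc)·f_1 from 8abc + ab - 20ac^{2} + \tfrac{305}{6}ac - 38a + \tfrac{20}{3}bc - \tfrac{31}{3}b → ab - 20ac^{2} + \tfrac{305}{6}ac - 38a - 2b^{2}c + 16bc^{2} + \tfrac{26}{3}bc - \tfrac{31}{3}b
  leading term ab: subtract (-\tfrac{1}{4}b)·f_1 from ab - 20ac^{2} + \tfrac{305}{6}ac - 38a - 2b^{2}c + 16bc^{2} + \tfrac{26}{3}bc - \tfrac{31}{3}b → -20ac^{2} + \tfrac{305}{6}ac - 38a - 2b^{2}c - \tfrac{1}{4}b^{2} + 16bc^{2} + \tfrac{32}{3}bc - \tfrac{121}{12}b
  leading term ac^{2}: subtract (5c^{2})·f_1 from -20ac^{2} + \tfrac{305}{6}ac - 38a - 2b^{2}c - \tfrac{1}{4}b^{2} + 16bc^{2} + \tfrac{32}{3}bc - \tfrac{121}{12}b → \tfrac{305}{6}ac - 38a - 2b^{2}c - \tfrac{1}{4}b^{2} + 21bc^{2} + \tfrac{32}{3}bc - \tfrac{121}{12}b - 40c^{3} - 5c^{2}
  leading term ac: subtract (-\tfrac{305}{24}c)·f_1 from \tfrac{305}{6}ac - 38a - 2b^{2}c - \tfrac{1}{4}b^{2} + 21bc^{2} + \tfrac{32}{3}bc - \tfrac{121}{12}b - 40c^{3} - 5c^{2} → -38a - 2b^{2}c - \tfrac{1}{4}b^{2} + 21bc^{2} - \tfrac{49}{24}bc - \tfrac{121}{12}b - 40c^{3} + \tfrac{290}{3}c^{2} + \tfrac{305}{24}c
  leading term a: subtract (\tfrac{19}{2})·f_1 from -38a - 2b^{2}c - \tfrac{1}{4}b^{2} + 21bc^{2} - \tfrac{49}{24}bc - \tfrac{121}{12}b - 40c^{3} + \tfrac{290}{3}c^{2} + \tfrac{305}{24}c → -2b^{2}c - \tfrac{1}{4}b^{2} + 21bc^{2} - \tfrac{49}{24}bc - \tfrac{7}{12}b - 40c^{3} + \tfrac{290}{3}c^{2} - \tfrac{1519}{24}c - \tfrac{19}{2}
  leading term b^{2}c: subtract (-8c)·g_3 from -2b^{2}c - \tfrac{1}{4}b^{2} + 21bc^{2} - \tfrac{49}{24}bc - \tfrac{7}{12}b - 40c^{3} + \tfrac{290}{3}c^{2} - \tfrac{1519}{24}c - \tfrac{19}{2} → -\tfrac{1}{4}b^{2} + \tfrac{21}{8}bc - \tfrac{7}{12}b - 5c^{2} + \tfrac{305}{24}c - \tfrac{19}{2}
  leading term b^{2}: subtract (-1)·g_3 from -\tfrac{1}{4}b^{2} + \tfrac{21}{8}bc - \tfrac{7}{12}b - 5c^{2} + \tfrac{305}{24}c - \tfrac{19}{2} → 0
  remainder 0.

Every S-polynomial of the final basis reduces to 0, so we have a Gröbner basis.
Inter-reduce: drop elements whose leading term is divisible by another's, tail-reduce, and make monic.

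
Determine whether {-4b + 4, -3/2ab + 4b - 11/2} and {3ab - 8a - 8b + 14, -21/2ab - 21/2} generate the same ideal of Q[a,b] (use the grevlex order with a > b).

Since reduced Gröbner bases are canonical representatives of ideals under a given ordering, it suffices to compute and compare them.
Buchberger on the first generating set:
f_1 = -4b + 4, LT = b.
f_2 = -3/2ab + 4b - 11/2, LT = ab.

S(f_1,f_2): lcm = ab. S = -a + 8/3b - 11/3.
  leading term a: no divisor's leading term divides it; move -a to the remainder.
  leading term b: subtract (-2/3)·f_1 from 8/3b - 11/3 → -1
  leading term 1: no divisor's leading term divides it; move -1 to the remainder.
  remainder -a - 1 ≠ 0; add g_3 = -a - 1 to the basis.

The other S-polynomials (S(f_1,g_3), S(f_2,g_3)) all reduce to 0 modulo the current basis, so we have a Gröbner basis.
Inter-reduce: drop elements whose leading term is divisible by another's, tail-reduce, and make monic.
Reduced Gröbner basis: {a + 1, b - 1}.

Buchberger on the second generating set:
h_1 = 3ab - 8a - 8b + 14, LT = ab.
h_2 = -21/2ab - 21/2, LT = ab.

S(h_1,h_2): lcm = ab. S = -8/3a - 8/3b + 11/3.
  leading term a: no divisor's leading term divides it; move -8/3a to the remainder.
  leading term b: no divisor's leading term divides it; move -8/3b to the remainder.
  leading term 1: no divisor's leading term divides it; move 11/3 to the remainder.
  remainder -8/3a - 8/3b + 11/3 ≠ 0; add k_3 = -8/3a - 8/3b + 11/3 to the basis.

S(h_1,k_3): lcm = ab. S = -b^2 - 8/3a - 31/24b + 14/3.
  leading term b^2: no divisor's leading term divides it; move -b^2 to the remainder.
  leading term a: subtract (1)·k_3 from -8/3a - 31/24b + 14/3 → 11/8b + 1
  leading term b: no divisor's leading term divides it; move 11/8b to the remainder.
  leading term 1: no divisor's leading term divides it; move 1 to the remainder.
  remainder -b^2 + 11/8b + 1 ≠ 0; add k_4 = -b^2 + 11/8b + 1 to the basis.

The other S-polynomials (S(h_2,k_3), S(h_1,k_4), S(h_2,k_4), S(k_3,k_4)) all reduce to 0 modulo the current basis, so we have a Gröbner basis.
Inter-reduce: drop elements whose leading term is divisible by another's, tail-reduce, and make monic.
Reduced Gröbner basis: {b^2 - 11/8b - 1, a + b - 11/8}.

Since the reduced bases disagree, the two ideals are not the same.
The choice of monomial ordering does not affect the verdict — as long as both bases are computed under the same ordering, their equality decides ideal equality.

No, the ideals differ.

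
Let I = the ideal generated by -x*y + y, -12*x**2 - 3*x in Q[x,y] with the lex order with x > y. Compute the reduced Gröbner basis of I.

f_1 = -x*y + y, LT = x*y.
f_2 = -12*x**2 - 3*x, LT = x**2.

S(f_1,f_2): lcm = x**2*y. S = -5/4*x*y.
  reduce S modulo (f_1, f_2):
  remainder -5/4*y ≠ 0; add g_3 = -5/4*y to the basis.

The other S-polynomials (S(f_1,g_3), S(f_2,g_3)) all reduce to 0 modulo the current basis, so we have a Gröbner basis.
Inter-reduce: drop elements whose leading term is divisible by another's, tail-reduce, and make monic.

G = {x**2 + 1/4*x, y}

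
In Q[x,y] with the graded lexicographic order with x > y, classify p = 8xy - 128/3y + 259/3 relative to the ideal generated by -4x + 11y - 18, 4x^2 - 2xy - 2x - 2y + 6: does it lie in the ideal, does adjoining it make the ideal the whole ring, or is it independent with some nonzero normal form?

First compute the reduced Gröbner basis of I by Buchberger's algorithm.
f_1 = -4x + 11y - 18, LT = x.
f_2 = 4x^2 - 2xy - 2x - 2y + 6, LT = x^2.

S(f_1,f_2): lcm = x^2. S = -9/4xy + 5x + 1/2y - 3/2.
  leading term xy: subtract (9/16y)·f_1 from -9/4xy + 5x + 1/2y - 3/2 → -99/16y^2 + 5x + 85/8y - 3/2
  leading term y^2: no divisor's leading term divides it; move -99/16y^2 to the remainder.
  leading term x: subtract (-5/4)·f_1 from 5x + 85/8y - 3/2 → 195/8y - 24
  leading term y: no divisor's leading term divides it; move 195/8y to the remainder.
  leading term 1: no divisor's leading term divides it; move -24 to the remainder.
  remainder -99/16y^2 + 195/8y - 24 ≠ 0; add h_3 = -99/16y^2 + 195/8y - 24 to the basis.

The other S-polynomials (S(f_1,h_3), S(f_2,h_3)) all reduce to 0 modulo the current basis, so we have a Gröbner basis.
Inter-reduce: drop elements whose leading term is divisible by another's, tail-reduce, and make monic.
Reduced Gröbner basis: {y^2 - 130/33y + 128/33, x - 11/4y + 9/2}.
Label its elements g_1 = y^2 - 130/33y + 128/33, g_2 = x - 11/4y + 9/2.

Reduce p = 8xy - 128/3y + 259/3 modulo G:
  leading term xy: subtract (8y)·g_2 from 8xy - 128/3y + 259/3 → 22y^2 - 236/3y + 259/3
  leading term y^2: subtract (22)·g_1 from 22y^2 - 236/3y + 259/3 → 8y + 1
  leading term y: no divisor's leading term divides it; move 8y to the remainder.
  leading term 1: no divisor's leading term divides it; move 1 to the remainder.
  normal form = 8y + 1.
The normal form is nonzero, so p ∉ I. Since p minus its normal form lies in I, I + (p) = I + (r) where r = 8y + 1; decide whether this ideal is the whole ring.
Run Buchberger on G together with r (pairs among the g_i already reduce to 0 since G is a Gröbner basis):
g_1 = y^2 - 130/33y + 128/33, LT = y^2.
g_2 = x - 11/4y + 9/2, LT = x.
r = 8y + 1, LT = y.

S(g_1,r): lcm = y^2. S = -1073/264y + 128/33.
  leading term y: subtract (-1073/2112)·r from -1073/264y + 128/33 → 9265/2112
  leading term 1: no divisor's leading term divides it; move 9265/2112 to the remainder.
  remainder 9265/2112 ≠ 0; add m_4 = 9265/2112 to the basis.

The other S-polynomials (S(g_1,g_2), S(g_2,r), S(g_1,m_4), S(g_2,m_4), S(r,m_4)) all reduce to 0 modulo the current basis, so we have a Gröbner basis.
Inter-reduce: drop elements whose leading term is divisible by another's, tail-reduce, and make monic.
Reduced Gröbner basis: {1}.
The reduced Gröbner basis of I + (p) is {1}: the ideal is the whole ring, so the enlarged system has no common solution — adjoining p is inconsistent.

Adjoining 8xy - 128/3y + 259/3 makes the ideal the whole ring: the system is inconsistent.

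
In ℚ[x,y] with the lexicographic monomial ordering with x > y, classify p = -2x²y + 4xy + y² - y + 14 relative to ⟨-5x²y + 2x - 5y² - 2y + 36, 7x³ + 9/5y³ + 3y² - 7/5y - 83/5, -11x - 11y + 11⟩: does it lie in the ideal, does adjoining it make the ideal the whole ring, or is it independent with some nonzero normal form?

Adjoining -2x²y + 4xy + y² - y + 14 makes the ideal the whole ring: the system is inconsistent.

First compute the reduced Gröbner basis of I by Buchberger's algorithm.
f_1 = -5x²y + 2x - 5y² - 2y + 36, LT = x²y.
f_2 = 7x³ + 9/5y³ + 3y² - 7/5y - 83/5, LT = x³.
f_3 = -11x - 11y + 11, LT = x.

S(f_1,f_2): lcm = x³y. S = -⅖x² + xy² + ⅖xy - 36/5x - 9/35y⁴ - 3/7y³ + ⅕y² + 83/35y.
  reduce S modulo (f_1, f_2, f_3):
  remainder -9/35y⁴ - 10/7y³ + ⅖y² + 377/35y - 38/5 ≠ 0; add h_4 = -9/35y⁴ - 10/7y³ + ⅖y² + 377/35y - 38/5 to the basis.

S(f_1,f_3): lcm = x²y. S = -xy² + xy - ⅖x + y² + ⅖y - 36/5.
  reduce S modulo (f_1, f_2, f_3, h_4):
  remainder y³ - y² + 9/5y - 38/5 ≠ 0; add h_5 = y³ - y² + 9/5y - 38/5 to the basis.

S(f_2,f_3): lcm = x³. S = -x²y + x² + 9/35y³ + 3/7y² - ⅕y - 83/35.
  reduce S modulo (f_1, f_2, f_3, h_4, h_5):
  remainder 94/35y² - 326/175y - 1228/175 ≠ 0; add h_6 = 94/35y² - 326/175y - 1228/175 to the basis.

S(f_1,h_5): lcm = x²y³. S = x²y² - 9/5x²y + 38/5x² - ⅖xy² + y⁴ + ⅖y³ - 36/5y².
  reduce S modulo (f_1, f_2, f_3, h_4, h_5, h_6):
  remainder 463918/10575y - 927836/10575 ≠ 0; add h_7 = 463918/10575y - 927836/10575 to the basis.

The other S-polynomials (S(f_1,h_4), S(f_2,h_4), S(f_3,h_4), S(f_2,h_5), S(f_3,h_5), S(h_4,h_5), S(f_1,h_6), S(f_2,h_6), S(f_3,h_6), S(h_4,h_6), S(h_5,h_6), S(f_1,h_7), S(f_2,h_7), S(f_3,h_7), S(h_4,h_7), S(h_5,h_7), S(h_6,h_7)) all reduce to 0 modulo the current basis, so we have a Gröbner basis.
Inter-reduce: drop elements whose leading term is divisible by another's, tail-reduce, and make monic.
Reduced Gröbner basis: {x + 1, y - 2}.
Label its elements g_1 = x + 1, g_2 = y - 2.

Reduce p = -2x²y + 4xy + y² - y + 14 modulo G:
  leading term x²y: subtract (-2xy)·g_1 from -2x²y + 4xy + y² - y + 14 → 6xy + y² - y + 14
  leading term xy: subtract (6y)·g_1 from 6xy + y² - y + 14 → y² - 7y + 14
  leading term y²: subtract (y)·g_2 from y² - 7y + 14 → -5y + 14
  leading term y: subtract (-5)·g_2 from -5y + 14 → 4
  leading term 1: no divisor's leading term divides it; move 4 to the remainder.
  normal form = 4.
The normal form is nonzero, so p ∉ I. Since p minus its normal form lies in I, I + (p) = I + (r) where r = 4; decide whether this ideal is the whole ring.
Here r = 4 is a nonzero constant, hence a unit: 1 ∈ I + (p), the Gröbner basis of I + (p) is {1}, and the enlarged system has no common solution — adjoining p is inconsistent.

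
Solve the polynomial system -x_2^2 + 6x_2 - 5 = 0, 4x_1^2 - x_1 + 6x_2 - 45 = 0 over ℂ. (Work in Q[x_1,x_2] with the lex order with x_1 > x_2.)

{(-3, 1), (13/4, 1), (1/8 - sqrt(241)/8, 5), (1/8 + sqrt(241)/8, 5)}

Compute a lex Gröbner basis by Buchberger's algorithm.
f_1 = -x_2^2 + 6x_2 - 5, LT = x_2^2.
f_2 = 4x_1^2 - x_1 + 6x_2 - 45, LT = x_1^2.

The S-polynomials (S(f_1,f_2)) all reduce to 0 modulo the current basis, so we have a Gröbner basis.
Inter-reduce: drop elements whose leading term is divisible by another's, tail-reduce, and make monic.
Reduced Gröbner basis: {x_1^2 - 1/4x_1 + 3/2x_2 - 45/4, x_2^2 - 6x_2 + 5}.

From the last basis element, x_2^2 - 6x_2 + 5 = 0, so x_2 takes values in {1, 5}. Each choice, substituted upward through the basis, yields the corresponding point(s) of the solution set.
  x_2 = 1: the earlier basis element becomes x_1^2 - 1/4x_1 - 39/4 = 0, giving x_1 = -3, 13/4 — points (-3, 1), (13/4, 1).
  x_2 = 5: the earlier basis element becomes x_1^2 - 1/4x_1 - 15/4 = 0, giving x_1 = 1/8 - sqrt(241)/8, 1/8 + sqrt(241)/8 — points (1/8 - sqrt(241)/8, 5), (1/8 + sqrt(241)/8, 5).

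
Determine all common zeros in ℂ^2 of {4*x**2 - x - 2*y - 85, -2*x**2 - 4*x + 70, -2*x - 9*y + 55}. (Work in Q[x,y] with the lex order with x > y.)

Compute a lex Gröbner basis by Buchberger's algorithm.
f_1 = 4*x**2 - x - 2*y - 85, LT = x**2.
f_2 = -2*x**2 - 4*x + 70, LT = x**2.
f_3 = -2*x - 9*y + 55, LT = x.

S(f_1,f_2): lcm = x**2. S = -9/4*x - 1/2*y + 55/4.
  leading term x: subtract (9/8)·f_3 from -9/4*x - 1/2*y + 55/4 → 77/8*y - 385/8
  leading term y: no divisor's leading term divides it; move 77/8*y to the remainder.
  leading term 1: no divisor's leading term divides it; move -385/8 to the remainder.
  remainder 77/8*y - 385/8 ≠ 0; add h_4 = 77/8*y - 385/8 to the basis.

The other S-polynomials (S(f_1,f_3), S(f_2,f_3), S(f_1,h_4), S(f_2,h_4), S(f_3,h_4)) all reduce to 0 modulo the current basis, so we have a Gröbner basis.
Inter-reduce: drop elements whose leading term is divisible by another's, tail-reduce, and make monic.
Reduced Gröbner basis: {x - 5, y - 5}.

Elimination: the polynomial y - 5 lies in the elimination ideal for y, so y ∈ {5}. For each such y, the remaining basis elements (now univariate) give the rest of the solution.
  y = 5: the earlier basis element becomes x - 5 = 0, giving x = 5 — point (5, 5).
A lex Gröbner basis triangularizes the system, enabling back-substitution.

{(5, 5)}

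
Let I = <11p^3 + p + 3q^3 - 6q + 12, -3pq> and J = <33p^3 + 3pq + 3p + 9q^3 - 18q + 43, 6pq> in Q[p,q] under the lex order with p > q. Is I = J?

For a fixed monomial order, each ideal has a unique reduced Gröbner basis; comparing bases decides equality.
Buchberger on the first generating set:
f_1 = 11p^3 + p + 3q^3 - 6q + 12, LT = p^3.
f_2 = -3pq, LT = pq.

S(f_1,f_2): lcm = p^3q. S = 1/11pq + 3/11q^4 - 6/11q^2 + 12/11q.
  leading term pq: subtract (-1/33)·f_2 from 1/11pq + 3/11q^4 - 6/11q^2 + 12/11q → 3/11q^4 - 6/11q^2 + 12/11q
  leading term q^4: no divisor's leading term divides it; move 3/11q^4 to the remainder.
  leading term q^2: no divisor's leading term divides it; move -6/11q^2 to the remainder.
  leading term q: no divisor's leading term divides it; move 12/11q to the remainder.
  remainder 3/11q^4 - 6/11q^2 + 12/11q ≠ 0; add g_3 = 3/11q^4 - 6/11q^2 + 12/11q to the basis.

The other S-polynomials (S(f_1,g_3), S(f_2,g_3)) all reduce to 0 modulo the current basis, so we have a Gröbner basis.
Inter-reduce: drop elements whose leading term is divisible by another's, tail-reduce, and make monic.
Reduced Gröbner basis: {p^3 + 1/11p + 3/11q^3 - 6/11q + 12/11, pq, q^4 - 2q^2 + 4q}.

Buchberger on the second generating set:
h_1 = 33p^3 + 3pq + 3p + 9q^3 - 18q + 43, LT = p^3.
h_2 = 6pq, LT = pq.

S(h_1,h_2): lcm = p^3q. S = 1/11pq^2 + 1/11pq + 3/11q^4 - 6/11q^2 + 43/33q.
  leading term pq^2: subtract (1/66q)·h_2 from 1/11pq^2 + 1/11pq + 3/11q^4 - 6/11q^2 + 43/33q → 1/11pq + 3/11q^4 - 6/11q^2 + 43/33q
  leading term pq: subtract (1/66)·h_2 from 1/11pq + 3/11q^4 - 6/11q^2 + 43/33q → 3/11q^4 - 6/11q^2 + 43/33q
  leading term q^4: no divisor's leading term divides it; move 3/11q^4 to the remainder.
  leading term q^2: no divisor's leading term divides it; move -6/11q^2 to the remainder.
  leading term q: no divisor's leading term divides it; move 43/33q to the remainder.
  remainder 3/11q^4 - 6/11q^2 + 43/33q ≠ 0; add k_3 = 3/11q^4 - 6/11q^2 + 43/33q to the basis.

The other S-polynomials (S(h_1,k_3), S(h_2,k_3)) all reduce to 0 modulo the current basis, so we have a Gröbner basis.
Inter-reduce: drop elements whose leading term is divisible by another's, tail-reduce, and make monic.
Reduced Gröbner basis: {p^3 + 1/11p + 3/11q^3 - 6/11q + 43/33, pq, q^4 - 2q^2 + 43/9q}.

The bases are distinct; the ideals are different.
The same test decides containment: I ⊆ J iff every generator of I reduces to 0 modulo a Gröbner basis of J.

No, the ideals differ.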